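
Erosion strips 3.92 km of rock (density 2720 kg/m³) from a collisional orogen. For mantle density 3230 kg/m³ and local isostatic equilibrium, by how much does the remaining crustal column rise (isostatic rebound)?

3.3 km

Unloading: uplift u = e ρ_c/ρ_m = 3.92 km × 2720/3230 = 3.3 km.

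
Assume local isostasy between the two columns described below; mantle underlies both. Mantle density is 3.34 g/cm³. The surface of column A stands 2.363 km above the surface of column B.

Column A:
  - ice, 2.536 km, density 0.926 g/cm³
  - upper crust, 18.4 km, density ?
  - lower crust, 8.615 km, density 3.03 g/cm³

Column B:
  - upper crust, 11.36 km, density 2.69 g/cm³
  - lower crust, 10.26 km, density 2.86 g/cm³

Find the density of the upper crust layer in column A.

2.72 g/cm³

Take the compensation level at the base of the deeper column (depth z_c below the surface of column A) and equate Σ ρ_i t_i down to z_c; mantle fills any gap and the z_c terms cancel.
Column A: 2.536×0.926 + 18.4×ρ + 8.615×3.03 + (z_c − 29.551)×3.34
Column B: 2.363×0 + 11.36×2.69 + 10.26×2.86 + (z_c − 2.363 − 21.62)×3.34
The z_c×3.34 term appears on both sides and cancels. Collect the known terms of each column as K = Σ(ρt)_known − 3.34 × (depth of known layers): K_A = 28.451786 − 3.34×29.551 = −70.248554; K_B = 59.902 − 3.34×(2.363 + 21.62) = −20.20122.
Balance: K_A + 18.4×ρ = K_B, so ρ = (K_B − K_A)/18.4 = 50.0473/18.4 = 2.72 g/cm³.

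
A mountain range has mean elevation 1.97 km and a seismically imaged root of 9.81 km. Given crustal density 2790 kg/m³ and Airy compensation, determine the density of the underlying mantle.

3350 kg/m³

Airy balance: ρ_c h = (ρ_m − ρ_c) r → ρ_m = ρ_c (1 + h/r).
ρ_m = 2790 × (1 + 1.97 km/9.81 km) = 3350 kg/m³.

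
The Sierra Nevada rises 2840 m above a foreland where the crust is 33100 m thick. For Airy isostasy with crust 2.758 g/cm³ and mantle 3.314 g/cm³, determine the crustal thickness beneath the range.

Root depth r = h ρ_c / (ρ_m − ρ_c) = 2840 m × 2.758 / 0.556 = 14090 m.
Total thickness = T + h + r = 33100 m + 2840 m + 14090 m = 50000 m.

50000 m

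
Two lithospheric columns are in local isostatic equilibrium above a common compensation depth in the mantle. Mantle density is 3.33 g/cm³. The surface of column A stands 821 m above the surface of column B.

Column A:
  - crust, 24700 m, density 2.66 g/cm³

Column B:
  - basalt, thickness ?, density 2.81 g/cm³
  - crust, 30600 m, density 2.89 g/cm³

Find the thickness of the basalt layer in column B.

Take the compensation level at the base of the deeper column (depth z_c below the surface of column A) and equate Σ ρ_i t_i down to z_c; mantle fills any gap and the z_c terms cancel.
Column A: 24700×2.66 + (z_c − 24700)×3.33
Column B: 821×0 + x×2.81 + 30600×2.89 + (z_c − 821 − 30600 − x)×3.33
The z_c×3.33 term appears on both sides and cancels. Collect the known terms of each column as K = Σ(ρt)_known − 3.33 × (depth of known layers): K_A = 65702 − 3.33×24700 = −16549; K_B = 88434 − 3.33×(821 + 30600) = −16197.93.
Balance: K_A = K_B − x×(3.33 − 2.81), so x = (K_B − K_A)/(3.33 − 2.81) = 351.07/0.52 = 675 m.

675 m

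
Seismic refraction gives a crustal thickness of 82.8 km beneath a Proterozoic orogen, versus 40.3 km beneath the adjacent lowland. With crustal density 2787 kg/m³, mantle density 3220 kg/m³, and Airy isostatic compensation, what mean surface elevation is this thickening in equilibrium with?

5.72 km

Excess crust Δ = 82.8 km − 40.3 km = 42.5 km, split between elevation h and root r with h + r = Δ.
Airy balance ρ_c h = (ρ_m − ρ_c) r gives r = h ρ_c/(ρ_m − ρ_c), so h (1 + ρ_c/(ρ_m − ρ_c)) = Δ, i.e. h = Δ (ρ_m − ρ_c)/ρ_m.
h = 42.5 km × 433/3220 = 5.72 km.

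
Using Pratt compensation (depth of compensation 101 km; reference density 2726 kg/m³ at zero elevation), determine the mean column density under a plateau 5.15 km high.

2590 kg/m³

Pratt balance: ρ_ref D = ρ (D + h).
ρ = ρ_ref D/(D + h) = 2726 × 101 km/(101 km + 5.15 km) = 2590 kg/m³.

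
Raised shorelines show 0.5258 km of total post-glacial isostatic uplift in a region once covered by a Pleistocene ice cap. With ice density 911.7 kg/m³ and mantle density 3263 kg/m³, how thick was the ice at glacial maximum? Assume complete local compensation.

1.88 km

u = t ρ_ice/ρ_m → t = u ρ_m/ρ_ice = 0.5258 km × 3263/911.7 = 1.88 km.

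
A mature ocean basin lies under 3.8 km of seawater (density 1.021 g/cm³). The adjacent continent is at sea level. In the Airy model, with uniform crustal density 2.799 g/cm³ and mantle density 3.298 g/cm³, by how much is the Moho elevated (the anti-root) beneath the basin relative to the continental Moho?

13.5 km

For local isostatic compensation: replacing crust with seawater at the top is compensated by replacing crust with mantle at the base: d (ρ_c − ρ_w) = a (ρ_m − ρ_c).
a = d (ρ_c − ρ_w)/(ρ_m − ρ_c) = 3.8 km × 1.778/0.499 = 13.5 km.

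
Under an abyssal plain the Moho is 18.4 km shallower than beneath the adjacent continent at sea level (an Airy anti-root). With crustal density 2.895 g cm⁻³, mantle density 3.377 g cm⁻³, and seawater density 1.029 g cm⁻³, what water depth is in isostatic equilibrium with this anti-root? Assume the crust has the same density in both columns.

4.75 km

Replacing a thickness d of crust by seawater at the top must be balanced by replacing crust with mantle at the base: d (ρ_c − ρ_w) = a (ρ_m − ρ_c).
d = a (ρ_m − ρ_c)/(ρ_c − ρ_w) = 18.4 km × 0.482/1.866 = 4.75 km.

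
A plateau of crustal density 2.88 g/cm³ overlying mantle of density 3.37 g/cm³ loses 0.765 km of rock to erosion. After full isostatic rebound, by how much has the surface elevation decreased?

Rebound u = e ρ_c/ρ_m = 0.765 km × 2.88/3.37 = 0.6538 km.
Net surface drop = e − u = 0.765 km − 0.6538 km = e (ρ_m − ρ_c)/ρ_m = 0.111 km.

0.111 km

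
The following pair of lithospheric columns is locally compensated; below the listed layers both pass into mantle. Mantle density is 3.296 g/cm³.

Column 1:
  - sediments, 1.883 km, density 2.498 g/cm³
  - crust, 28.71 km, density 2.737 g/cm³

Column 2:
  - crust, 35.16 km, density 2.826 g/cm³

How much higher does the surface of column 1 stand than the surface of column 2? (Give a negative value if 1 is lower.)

For any compensation level in the mantle, the mantle terms cancel and isostasy reduces to e = (Σt_1 − Σt_2) − (Σ(ρt)_1 − Σ(ρt)_2) / ρ_m.
Σt_1 = 30.593 km; Σt_2 = 35.16 km; Σ(ρt)_1 = 83.283004; Σ(ρt)_2 = 99.36216 (in km·g/cm³).
e = (30.593 − 35.16) − (83.283004 − 99.36216) / 3.296 = 0.311 km.

0.311 km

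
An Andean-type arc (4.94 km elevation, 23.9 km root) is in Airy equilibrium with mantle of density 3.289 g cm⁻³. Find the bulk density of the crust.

ρ_c h = (ρ_m − ρ_c) r → ρ_c (h + r) = ρ_m r → ρ_c = ρ_m r / (h + r).
ρ_c = 3.289 × 23.9 km / (4.94 km + 23.9 km) = 2.73 g cm⁻³.

2.73 g cm⁻³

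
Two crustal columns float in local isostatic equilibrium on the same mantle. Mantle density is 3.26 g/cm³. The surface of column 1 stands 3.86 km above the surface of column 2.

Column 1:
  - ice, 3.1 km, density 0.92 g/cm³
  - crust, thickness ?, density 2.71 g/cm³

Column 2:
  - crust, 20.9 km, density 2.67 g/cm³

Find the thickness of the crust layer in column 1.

32.1 km

Take the compensation level at the base of the deeper column (depth z_c below the surface of column 1) and equate Σ ρ_i t_i down to z_c; mantle fills any gap and the z_c terms cancel.
Column 1: 3.1×0.92 + x×2.71 + (z_c − 3.1 − x)×3.26
Column 2: 3.86×0 + 20.9×2.67 + (z_c − 3.86 − 20.9)×3.26
The z_c×3.26 term appears on both sides and cancels. Collect the known terms of each column as K = Σ(ρt)_known − 3.26 × (depth of known layers): K_1 = 2.852 − 3.26×3.1 = −7.254; K_2 = 55.803 − 3.26×(3.86 + 20.9) = −24.9146.
Balance: K_1 − x×(3.26 − 2.71) = K_2, so x = (K_1 − K_2)/(3.26 − 2.71) = 17.6606/0.55 = 32.1 km.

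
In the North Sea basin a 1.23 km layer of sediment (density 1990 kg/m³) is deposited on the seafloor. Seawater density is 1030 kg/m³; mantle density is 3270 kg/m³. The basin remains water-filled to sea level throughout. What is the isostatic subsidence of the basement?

Submarine loading: the sediment displaces seawater, and the subsidence is in turn flooded, so s (ρ_m − ρ_w) = t (ρ_sed − ρ_w).
s = 1.23 km × (1990 − 1030) / (3270 − 1030) = 0.527 km.

0.527 km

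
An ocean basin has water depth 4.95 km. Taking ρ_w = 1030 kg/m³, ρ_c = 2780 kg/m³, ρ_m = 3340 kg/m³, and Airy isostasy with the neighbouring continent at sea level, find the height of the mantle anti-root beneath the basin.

15.5 km

Isostatic balance requires: replacing crust with seawater at the top is compensated by replacing crust with mantle at the base: d (ρ_c − ρ_w) = a (ρ_m − ρ_c).
a = d (ρ_c − ρ_w)/(ρ_m − ρ_c) = 4.95 km × 1750/560 = 15.5 km.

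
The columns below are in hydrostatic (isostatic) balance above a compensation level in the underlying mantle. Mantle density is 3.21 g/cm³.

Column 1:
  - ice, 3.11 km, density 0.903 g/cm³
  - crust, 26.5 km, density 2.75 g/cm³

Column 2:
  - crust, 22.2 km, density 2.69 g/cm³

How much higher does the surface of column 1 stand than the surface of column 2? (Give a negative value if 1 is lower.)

For any compensation level in the mantle, the mantle terms cancel and isostasy reduces to e = (Σt_1 − Σt_2) − (Σ(ρt)_1 − Σ(ρt)_2) / ρ_m.
Σt_1 = 29.61 km; Σt_2 = 22.2 km; Σ(ρt)_1 = 75.68333; Σ(ρt)_2 = 59.718 (in km·g/cm³).
e = (29.61 − 22.2) − (75.68333 − 59.718) / 3.21 = 2.44 km.

2.44 km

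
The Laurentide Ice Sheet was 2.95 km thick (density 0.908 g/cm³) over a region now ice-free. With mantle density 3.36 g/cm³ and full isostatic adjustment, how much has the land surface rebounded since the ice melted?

0.797 km

Removing the load lets mantle flow back in; uplift u satisfies ρ_ice t = ρ_m u.
u = t ρ_ice/ρ_m = 2.95 km × 0.908/3.36 = 0.797 km.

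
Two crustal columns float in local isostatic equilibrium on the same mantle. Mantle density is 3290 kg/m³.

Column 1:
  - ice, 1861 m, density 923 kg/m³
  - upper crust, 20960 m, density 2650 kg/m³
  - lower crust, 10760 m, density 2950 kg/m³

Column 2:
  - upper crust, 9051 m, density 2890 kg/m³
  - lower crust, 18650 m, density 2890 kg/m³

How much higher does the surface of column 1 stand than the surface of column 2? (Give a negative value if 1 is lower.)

For any compensation level in the mantle, the mantle terms cancel and isostasy reduces to e = (Σt_1 − Σt_2) − (Σ(ρt)_1 − Σ(ρt)_2) / ρ_m.
Σt_1 = 33581 m; Σt_2 = 27701 m; Σ(ρt)_1 = 89003703; Σ(ρt)_2 = 80055890 (in m·kg/m³).
e = (33581 − 27701) − (89003703 − 80055890) / 3290 = 3160 m.

3160 m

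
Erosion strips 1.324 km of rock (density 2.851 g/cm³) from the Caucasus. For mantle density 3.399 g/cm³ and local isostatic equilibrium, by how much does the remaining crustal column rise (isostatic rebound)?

Unloading: uplift u = e ρ_c/ρ_m = 1.324 km × 2.851/3.399 = 1.11 km.

1.11 km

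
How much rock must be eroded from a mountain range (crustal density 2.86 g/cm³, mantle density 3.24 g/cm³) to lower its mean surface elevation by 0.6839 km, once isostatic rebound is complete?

5.83 km

Net drop Δ = e − u = e − e ρ_c/ρ_m = e (ρ_m − ρ_c)/ρ_m.
e = Δ ρ_m/(ρ_m − ρ_c) = 0.6839 km × 3.24/0.38 = 5.83 km.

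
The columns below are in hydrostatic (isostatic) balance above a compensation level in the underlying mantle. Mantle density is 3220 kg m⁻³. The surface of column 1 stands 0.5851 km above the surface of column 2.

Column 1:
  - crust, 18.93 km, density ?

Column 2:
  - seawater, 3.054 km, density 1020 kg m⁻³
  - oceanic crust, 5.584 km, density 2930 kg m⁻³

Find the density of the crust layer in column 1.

2680 kg m⁻³

Take the compensation level at the base of the deeper column (depth z_c below the surface of column 1) and equate Σ ρ_i t_i down to z_c; mantle fills any gap and the z_c terms cancel.
Column 1: 18.93×ρ + (z_c − 18.93)×3220
Column 2: 0.5851×0 + 3.054×1020 + 5.584×2930 + (z_c − 0.5851 − 8.638)×3220
The z_c×3220 term appears on both sides and cancels. Collect the known terms of each column as K = Σ(ρt)_known − 3220 × (depth of known layers): K_1 = 0 − 3220×18.93 = −60954.6; K_2 = 19476.2 − 3220×(0.5851 + 8.638) = −10222.182.
Balance: K_1 + 18.93×ρ = K_2, so ρ = (K_2 − K_1)/18.93 = 50732.4/18.93 = 2680 kg m⁻³.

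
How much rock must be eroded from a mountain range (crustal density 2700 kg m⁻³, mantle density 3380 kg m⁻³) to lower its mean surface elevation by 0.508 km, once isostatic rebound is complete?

2.53 km

Net drop Δ = e − u = e − e ρ_c/ρ_m = e (ρ_m − ρ_c)/ρ_m.
e = Δ ρ_m/(ρ_m − ρ_c) = 0.508 km × 3380/680 = 2.53 km.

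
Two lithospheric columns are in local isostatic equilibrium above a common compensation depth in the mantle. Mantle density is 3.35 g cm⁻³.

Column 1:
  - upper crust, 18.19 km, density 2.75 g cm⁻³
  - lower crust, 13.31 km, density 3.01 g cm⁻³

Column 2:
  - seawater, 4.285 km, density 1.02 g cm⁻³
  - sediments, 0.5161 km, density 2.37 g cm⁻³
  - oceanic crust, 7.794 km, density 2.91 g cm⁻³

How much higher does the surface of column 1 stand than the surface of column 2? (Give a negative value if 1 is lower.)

0.454 km

For any compensation level in the mantle, the mantle terms cancel and isostasy reduces to e = (Σt_1 − Σt_2) − (Σ(ρt)_1 − Σ(ρt)_2) / ρ_m.
Σt_1 = 31.5 km; Σt_2 = 12.5951 km; Σ(ρt)_1 = 90.0856; Σ(ρt)_2 = 28.274397 (in km·g cm⁻³).
e = (31.5 − 12.5951) − (90.0856 − 28.274397) / 3.35 = 0.454 km.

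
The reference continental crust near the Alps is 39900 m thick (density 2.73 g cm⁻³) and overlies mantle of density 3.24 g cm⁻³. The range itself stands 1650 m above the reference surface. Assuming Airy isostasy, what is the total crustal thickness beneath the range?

Root depth r = h ρ_c / (ρ_m − ρ_c) = 1650 m × 2.73 / 0.51 = 8832 m.
Total thickness = T + h + r = 39900 m + 1650 m + 8832 m = 50400 m.

50400 m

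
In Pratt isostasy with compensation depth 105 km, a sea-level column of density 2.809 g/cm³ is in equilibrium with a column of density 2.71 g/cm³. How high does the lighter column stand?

3.84 km

ρ_ref D = ρ (D + h) → h = D (ρ_ref − ρ)/ρ.
h = 105 km × (2.809 − 2.71)/2.71 = 3.84 km.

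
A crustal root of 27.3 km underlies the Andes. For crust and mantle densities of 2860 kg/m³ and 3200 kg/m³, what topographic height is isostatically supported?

For local isostatic compensation: ρ_c h = (ρ_m − ρ_c) r.
h = r (ρ_m − ρ_c) / ρ_c = 27.3 km × (3200 − 2860) / 2860 = 3.25 km.

3.25 km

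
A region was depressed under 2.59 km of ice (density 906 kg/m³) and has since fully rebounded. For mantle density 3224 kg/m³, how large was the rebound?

Removing the load lets mantle flow back in; uplift u satisfies ρ_ice t = ρ_m u.
u = t ρ_ice/ρ_m = 2.59 km × 906/3224 = 0.728 km.

0.728 km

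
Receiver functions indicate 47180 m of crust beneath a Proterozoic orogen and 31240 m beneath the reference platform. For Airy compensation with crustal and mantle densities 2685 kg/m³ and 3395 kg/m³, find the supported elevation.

3330 m

Excess crust Δ = 47180 m − 31240 m = 15940 m, split between elevation h and root r with h + r = Δ.
Airy balance ρ_c h = (ρ_m − ρ_c) r gives r = h ρ_c/(ρ_m − ρ_c), so h (1 + ρ_c/(ρ_m − ρ_c)) = Δ, i.e. h = Δ (ρ_m − ρ_c)/ρ_m.
h = 15940 m × 710/3395 = 3330 m.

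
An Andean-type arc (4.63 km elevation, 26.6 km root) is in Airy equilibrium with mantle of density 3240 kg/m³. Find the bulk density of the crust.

2760 kg/m³

ρ_c h = (ρ_m − ρ_c) r → ρ_c (h + r) = ρ_m r → ρ_c = ρ_m r / (h + r).
ρ_c = 3240 × 26.6 km / (4.63 km + 26.6 km) = 2760 kg/m³.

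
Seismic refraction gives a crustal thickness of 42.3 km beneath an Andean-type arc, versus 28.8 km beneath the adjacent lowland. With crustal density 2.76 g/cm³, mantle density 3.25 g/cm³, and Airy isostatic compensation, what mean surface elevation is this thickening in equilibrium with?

2.04 km

Excess crust Δ = 42.3 km − 28.8 km = 13.5 km, split between elevation h and root r with h + r = Δ.
Airy balance ρ_c h = (ρ_m − ρ_c) r gives r = h ρ_c/(ρ_m − ρ_c), so h (1 + ρ_c/(ρ_m − ρ_c)) = Δ, i.e. h = Δ (ρ_m − ρ_c)/ρ_m.
h = 13.5 km × 0.49/3.25 = 2.04 km.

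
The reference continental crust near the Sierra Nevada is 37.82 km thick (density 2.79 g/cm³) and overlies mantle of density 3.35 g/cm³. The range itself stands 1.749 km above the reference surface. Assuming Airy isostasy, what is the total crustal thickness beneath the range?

Root depth r = h ρ_c / (ρ_m − ρ_c) = 1.749 km × 2.79 / 0.56 = 8.714 km.
Total thickness = T + h + r = 37.82 km + 1.749 km + 8.714 km = 48.3 km.

48.3 km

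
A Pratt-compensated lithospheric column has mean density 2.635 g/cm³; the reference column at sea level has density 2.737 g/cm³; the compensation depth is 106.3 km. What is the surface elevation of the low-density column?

ρ_ref D = ρ (D + h) → h = D (ρ_ref − ρ)/ρ.
h = 106.3 km × (2.737 − 2.635)/2.635 = 4.11 km.

4.11 km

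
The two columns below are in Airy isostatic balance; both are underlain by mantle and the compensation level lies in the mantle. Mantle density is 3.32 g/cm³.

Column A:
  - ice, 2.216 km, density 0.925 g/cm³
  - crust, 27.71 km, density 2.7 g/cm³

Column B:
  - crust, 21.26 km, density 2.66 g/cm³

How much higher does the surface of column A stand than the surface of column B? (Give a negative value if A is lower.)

2.55 km

For any compensation level in the mantle, the mantle terms cancel and isostasy reduces to e = (Σt_A − Σt_B) − (Σ(ρt)_A − Σ(ρt)_B) / ρ_m.
Σt_A = 29.926 km; Σt_B = 21.26 km; Σ(ρt)_A = 76.8668; Σ(ρt)_B = 56.5516 (in km·g/cm³).
e = (29.926 − 21.26) − (76.8668 − 56.5516) / 3.32 = 2.55 km.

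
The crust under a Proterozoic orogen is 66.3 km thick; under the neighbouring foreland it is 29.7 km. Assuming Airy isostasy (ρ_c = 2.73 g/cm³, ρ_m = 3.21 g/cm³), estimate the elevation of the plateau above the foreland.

Excess crust Δ = 66.3 km − 29.7 km = 36.6 km, split between elevation h and root r with h + r = Δ.
Airy balance ρ_c h = (ρ_m − ρ_c) r gives r = h ρ_c/(ρ_m − ρ_c), so h (1 + ρ_c/(ρ_m − ρ_c)) = Δ, i.e. h = Δ (ρ_m − ρ_c)/ρ_m.
h = 36.6 km × 0.48/3.21 = 5.47 km.

5.47 km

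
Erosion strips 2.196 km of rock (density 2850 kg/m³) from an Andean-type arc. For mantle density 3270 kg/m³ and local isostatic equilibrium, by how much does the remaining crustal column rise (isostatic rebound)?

1.91 km

Unloading: uplift u = e ρ_c/ρ_m = 2.196 km × 2850/3270 = 1.91 km.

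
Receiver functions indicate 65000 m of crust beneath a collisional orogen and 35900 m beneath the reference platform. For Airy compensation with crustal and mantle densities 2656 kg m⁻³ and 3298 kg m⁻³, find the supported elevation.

Excess crust Δ = 65000 m − 35900 m = 29100 m, split between elevation h and root r with h + r = Δ.
Airy balance ρ_c h = (ρ_m − ρ_c) r gives r = h ρ_c/(ρ_m − ρ_c), so h (1 + ρ_c/(ρ_m − ρ_c)) = Δ, i.e. h = Δ (ρ_m − ρ_c)/ρ_m.
h = 29100 m × 642/3298 = 5660 m.

5660 m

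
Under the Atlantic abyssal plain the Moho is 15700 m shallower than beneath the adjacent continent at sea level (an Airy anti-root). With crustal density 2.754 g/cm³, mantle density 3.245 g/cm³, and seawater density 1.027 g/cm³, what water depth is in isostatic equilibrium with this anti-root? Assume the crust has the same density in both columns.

4460 m

Replacing a thickness d of crust by seawater at the top must be balanced by replacing crust with mantle at the base: d (ρ_c − ρ_w) = a (ρ_m − ρ_c).
d = a (ρ_m − ρ_c)/(ρ_c − ρ_w) = 15700 m × 0.491/1.727 = 4460 m.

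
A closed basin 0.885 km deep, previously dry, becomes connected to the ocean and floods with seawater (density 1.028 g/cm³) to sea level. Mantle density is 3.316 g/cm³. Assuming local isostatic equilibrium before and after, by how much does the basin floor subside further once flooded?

After flooding the water column is d + s deep. Its weight must equal the weight of mantle displaced by the extra subsidence s: (d + s) ρ_w = s ρ_m.
s = d ρ_w / (ρ_m − ρ_w) = 0.885 km × 1.028/(3.316 − 1.028) = 0.398 km.

0.398 km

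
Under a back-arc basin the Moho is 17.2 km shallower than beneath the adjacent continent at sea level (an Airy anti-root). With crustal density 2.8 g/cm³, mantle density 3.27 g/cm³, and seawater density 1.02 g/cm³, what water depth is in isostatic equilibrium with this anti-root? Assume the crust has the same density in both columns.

Replacing a thickness d of crust by seawater at the top must be balanced by replacing crust with mantle at the base: d (ρ_c − ρ_w) = a (ρ_m − ρ_c).
d = a (ρ_m − ρ_c)/(ρ_c − ρ_w) = 17.2 km × 0.47/1.78 = 4.54 km.

4.54 km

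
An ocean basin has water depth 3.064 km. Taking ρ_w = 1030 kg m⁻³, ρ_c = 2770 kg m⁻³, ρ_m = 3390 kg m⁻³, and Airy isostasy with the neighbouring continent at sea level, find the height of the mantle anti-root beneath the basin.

Balancing pressure at the compensation depth: replacing crust with seawater at the top is compensated by replacing crust with mantle at the base: d (ρ_c − ρ_w) = a (ρ_m − ρ_c).
a = d (ρ_c − ρ_w)/(ρ_m − ρ_c) = 3.064 km × 1740/620 = 8.6 km.

8.6 km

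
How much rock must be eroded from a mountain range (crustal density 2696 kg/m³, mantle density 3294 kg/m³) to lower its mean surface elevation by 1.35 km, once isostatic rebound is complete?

7.44 km

Net drop Δ = e − u = e − e ρ_c/ρ_m = e (ρ_m − ρ_c)/ρ_m.
e = Δ ρ_m/(ρ_m − ρ_c) = 1.35 km × 3294/598 = 7.44 km.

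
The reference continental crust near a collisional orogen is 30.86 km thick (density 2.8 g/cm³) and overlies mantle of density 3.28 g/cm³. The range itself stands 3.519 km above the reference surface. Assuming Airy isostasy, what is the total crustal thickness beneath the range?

54.9 km

Root depth r = h ρ_c / (ρ_m − ρ_c) = 3.519 km × 2.8 / 0.48 = 20.53 km.
Total thickness = T + h + r = 30.86 km + 3.519 km + 20.53 km = 54.9 km.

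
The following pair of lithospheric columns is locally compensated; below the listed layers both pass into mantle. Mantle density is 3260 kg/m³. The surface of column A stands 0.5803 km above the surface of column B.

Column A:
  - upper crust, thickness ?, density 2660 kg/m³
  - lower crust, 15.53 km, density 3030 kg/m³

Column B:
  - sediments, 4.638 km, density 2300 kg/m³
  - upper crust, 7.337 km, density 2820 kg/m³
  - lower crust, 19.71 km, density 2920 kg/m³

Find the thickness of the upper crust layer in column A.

21.2 km

Take the compensation level at the base of the deeper column (depth z_c below the surface of column A) and equate Σ ρ_i t_i down to z_c; mantle fills any gap and the z_c terms cancel.
Column A: x×2660 + 15.53×3030 + (z_c − 15.53 − x)×3260
Column B: 0.5803×0 + 4.638×2300 + 7.337×2820 + 19.71×2920 + (z_c − 0.5803 − 31.685)×3260
The z_c×3260 term appears on both sides and cancels. Collect the known terms of each column as K = Σ(ρt)_known − 3260 × (depth of known layers): K_A = 47055.9 − 3260×15.53 = −3571.9; K_B = 88910.94 − 3260×(0.5803 + 31.685) = −16273.938.
Balance: K_A − x×(3260 − 2660) = K_B, so x = (K_A − K_B)/(3260 − 2660) = 12702/600 = 21.2 km.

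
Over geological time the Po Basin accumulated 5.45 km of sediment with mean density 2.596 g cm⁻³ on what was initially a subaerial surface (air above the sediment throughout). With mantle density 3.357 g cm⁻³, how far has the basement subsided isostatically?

Subaerial load: s = t ρ_sed / ρ_m = 5.45 km × 2.596/3.357 = 4.21 km.

4.21 km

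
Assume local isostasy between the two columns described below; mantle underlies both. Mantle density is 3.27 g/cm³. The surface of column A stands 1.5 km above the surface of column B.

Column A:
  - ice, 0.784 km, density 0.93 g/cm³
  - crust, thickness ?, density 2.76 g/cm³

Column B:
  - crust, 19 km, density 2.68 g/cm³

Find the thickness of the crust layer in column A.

28 km

Take the compensation level at the base of the deeper column (depth z_c below the surface of column A) and equate Σ ρ_i t_i down to z_c; mantle fills any gap and the z_c terms cancel.
Column A: 0.784×0.93 + x×2.76 + (z_c − 0.784 − x)×3.27
Column B: 1.5×0 + 19×2.68 + (z_c − 1.5 − 19)×3.27
The z_c×3.27 term appears on both sides and cancels. Collect the known terms of each column as K = Σ(ρt)_known − 3.27 × (depth of known layers): K_A = 0.72912 − 3.27×0.784 = −1.83456; K_B = 50.92 − 3.27×(1.5 + 19) = −16.115.
Balance: K_A − x×(3.27 − 2.76) = K_B, so x = (K_A − K_B)/(3.27 − 2.76) = 14.2804/0.51 = 28 km.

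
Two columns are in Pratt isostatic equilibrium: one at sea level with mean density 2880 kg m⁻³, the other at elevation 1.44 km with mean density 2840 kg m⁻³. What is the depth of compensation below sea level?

102 km

ρ_ref D = ρ (D + h) → D (ρ_ref − ρ) = ρ h.
D = ρ h/(ρ_ref − ρ) = 2840 × 1.44 km/(2880 − 2840) = 102 km.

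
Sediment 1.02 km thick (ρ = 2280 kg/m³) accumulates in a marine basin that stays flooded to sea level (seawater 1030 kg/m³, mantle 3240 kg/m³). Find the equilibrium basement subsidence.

0.577 km

Submarine loading: the sediment displaces seawater, and the subsidence is in turn flooded, so s (ρ_m − ρ_w) = t (ρ_sed − ρ_w).
s = 1.02 km × (2280 − 1030) / (3240 − 1030) = 0.577 km.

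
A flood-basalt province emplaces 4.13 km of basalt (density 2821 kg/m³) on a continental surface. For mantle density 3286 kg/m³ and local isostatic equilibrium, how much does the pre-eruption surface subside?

3.55 km

Subaerial loading: s = t ρ_load / ρ_m.
s = 4.13 km × 2821/3286 = 3.55 km.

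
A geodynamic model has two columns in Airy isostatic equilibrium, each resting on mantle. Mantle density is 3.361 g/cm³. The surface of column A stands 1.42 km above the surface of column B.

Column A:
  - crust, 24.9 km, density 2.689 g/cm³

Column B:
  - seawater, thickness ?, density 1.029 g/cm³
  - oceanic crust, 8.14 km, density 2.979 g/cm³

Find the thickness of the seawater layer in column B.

Take the compensation level at the base of the deeper column (depth z_c below the surface of column A) and equate Σ ρ_i t_i down to z_c; mantle fills any gap and the z_c terms cancel.
Column A: 24.9×2.689 + (z_c − 24.9)×3.361
Column B: 1.42×0 + x×1.029 + 8.14×2.979 + (z_c − 1.42 − 8.14 − x)×3.361
The z_c×3.361 term appears on both sides and cancels. Collect the known terms of each column as K = Σ(ρt)_known − 3.361 × (depth of known layers): K_A = 66.9561 − 3.361×24.9 = −16.7328; K_B = 24.24906 − 3.361×(1.42 + 8.14) = −7.8821.
Balance: K_A = K_B − x×(3.361 − 1.029), so x = (K_B − K_A)/(3.361 − 1.029) = 8.8507/2.332 = 3.8 km.

3.8 km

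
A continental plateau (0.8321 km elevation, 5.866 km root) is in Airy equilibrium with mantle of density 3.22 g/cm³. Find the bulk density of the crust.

2.82 g/cm³

ρ_c h = (ρ_m − ρ_c) r → ρ_c (h + r) = ρ_m r → ρ_c = ρ_m r / (h + r).
ρ_c = 3.22 × 5.866 km / (0.8321 km + 5.866 km) = 2.82 g/cm³.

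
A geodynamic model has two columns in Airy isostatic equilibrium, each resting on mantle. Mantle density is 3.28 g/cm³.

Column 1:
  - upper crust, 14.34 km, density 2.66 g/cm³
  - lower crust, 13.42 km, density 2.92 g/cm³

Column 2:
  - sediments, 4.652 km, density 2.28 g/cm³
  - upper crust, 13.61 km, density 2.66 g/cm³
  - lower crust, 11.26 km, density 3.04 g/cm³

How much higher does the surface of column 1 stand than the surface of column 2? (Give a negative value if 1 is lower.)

For any compensation level in the mantle, the mantle terms cancel and isostasy reduces to e = (Σt_1 − Σt_2) − (Σ(ρt)_1 − Σ(ρt)_2) / ρ_m.
Σt_1 = 27.76 km; Σt_2 = 29.522 km; Σ(ρt)_1 = 77.3308; Σ(ρt)_2 = 81.03956 (in km·g/cm³).
e = (27.76 − 29.522) − (77.3308 − 81.03956) / 3.28 = −0.631 km.

−0.631 km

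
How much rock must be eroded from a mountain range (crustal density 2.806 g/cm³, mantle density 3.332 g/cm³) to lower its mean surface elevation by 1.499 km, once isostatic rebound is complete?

Net drop Δ = e − u = e − e ρ_c/ρ_m = e (ρ_m − ρ_c)/ρ_m.
e = Δ ρ_m/(ρ_m − ρ_c) = 1.499 km × 3.332/0.526 = 9.5 km.

9.5 km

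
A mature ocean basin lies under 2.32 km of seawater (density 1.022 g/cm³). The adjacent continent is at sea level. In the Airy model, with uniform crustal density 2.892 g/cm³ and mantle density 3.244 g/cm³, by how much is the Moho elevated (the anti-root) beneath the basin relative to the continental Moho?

In Airy isostatic equilibrium: replacing crust with seawater at the top is compensated by replacing crust with mantle at the base: d (ρ_c − ρ_w) = a (ρ_m − ρ_c).
a = d (ρ_c − ρ_w)/(ρ_m − ρ_c) = 2.32 km × 1.87/0.352 = 12.3 km.

12.3 km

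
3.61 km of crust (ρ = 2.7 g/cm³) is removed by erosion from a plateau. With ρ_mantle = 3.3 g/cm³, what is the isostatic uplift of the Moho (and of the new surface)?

2.95 km

Unloading: uplift u = e ρ_c/ρ_m = 3.61 km × 2.7/3.3 = 2.95 km.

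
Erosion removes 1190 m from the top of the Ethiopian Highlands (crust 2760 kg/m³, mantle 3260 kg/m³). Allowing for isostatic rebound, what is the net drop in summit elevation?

Rebound u = e ρ_c/ρ_m = 1190 m × 2760/3260 = 1007 m.
Net surface drop = e − u = 1190 m − 1007 m = e (ρ_m − ρ_c)/ρ_m = 183 m.

183 m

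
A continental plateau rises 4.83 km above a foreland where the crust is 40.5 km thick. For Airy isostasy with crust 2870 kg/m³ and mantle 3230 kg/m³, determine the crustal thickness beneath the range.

83.8 km

Root depth r = h ρ_c / (ρ_m − ρ_c) = 4.83 km × 2870 / 360 = 38.51 km.
Total thickness = T + h + r = 40.5 km + 4.83 km + 38.51 km = 83.8 km.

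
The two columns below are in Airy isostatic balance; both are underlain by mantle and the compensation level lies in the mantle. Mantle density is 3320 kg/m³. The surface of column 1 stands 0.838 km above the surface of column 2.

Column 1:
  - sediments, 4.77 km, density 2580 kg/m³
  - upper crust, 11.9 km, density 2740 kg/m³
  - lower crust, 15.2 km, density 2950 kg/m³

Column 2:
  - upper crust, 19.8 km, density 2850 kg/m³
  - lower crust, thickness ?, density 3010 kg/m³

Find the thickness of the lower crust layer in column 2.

12.8 km

Take the compensation level at the base of the deeper column (depth z_c below the surface of column 1) and equate Σ ρ_i t_i down to z_c; mantle fills any gap and the z_c terms cancel.
Column 1: 4.77×2580 + 11.9×2740 + 15.2×2950 + (z_c − 31.87)×3320
Column 2: 0.838×0 + 19.8×2850 + x×3010 + (z_c − 0.838 − 19.8 − x)×3320
The z_c×3320 term appears on both sides and cancels. Collect the known terms of each column as K = Σ(ρt)_known − 3320 × (depth of known layers): K_1 = 89752.6 − 3320×31.87 = −16055.8; K_2 = 56430 − 3320×(0.838 + 19.8) = −12088.16.
Balance: K_1 = K_2 − x×(3320 − 3010), so x = (K_2 − K_1)/(3320 − 3010) = 3967.64/310 = 12.8 km.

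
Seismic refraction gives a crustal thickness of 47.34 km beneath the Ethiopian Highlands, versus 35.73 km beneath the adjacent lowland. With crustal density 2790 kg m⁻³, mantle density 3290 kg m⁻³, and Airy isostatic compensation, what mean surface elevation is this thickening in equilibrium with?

Excess crust Δ = 47.34 km − 35.73 km = 11.61 km, split between elevation h and root r with h + r = Δ.
Airy balance ρ_c h = (ρ_m − ρ_c) r gives r = h ρ_c/(ρ_m − ρ_c), so h (1 + ρ_c/(ρ_m − ρ_c)) = Δ, i.e. h = Δ (ρ_m − ρ_c)/ρ_m.
h = 11.61 km × 500/3290 = 1.76 km.

1.76 km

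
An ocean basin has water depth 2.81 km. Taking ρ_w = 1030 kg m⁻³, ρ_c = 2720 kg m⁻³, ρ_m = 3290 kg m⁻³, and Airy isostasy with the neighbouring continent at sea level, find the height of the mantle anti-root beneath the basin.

8.33 km

Equating mass per unit area of the two columns: replacing crust with seawater at the top is compensated by replacing crust with mantle at the base: d (ρ_c − ρ_w) = a (ρ_m − ρ_c).
a = d (ρ_c − ρ_w)/(ρ_m − ρ_c) = 2.81 km × 1690/570 = 8.33 km.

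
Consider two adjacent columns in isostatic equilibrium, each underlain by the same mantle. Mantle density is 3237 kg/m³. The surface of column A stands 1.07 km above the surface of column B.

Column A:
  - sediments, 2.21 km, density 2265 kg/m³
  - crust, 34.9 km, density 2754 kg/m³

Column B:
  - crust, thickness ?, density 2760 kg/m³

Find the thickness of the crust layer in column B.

32.6 km

Take the compensation level at the base of the deeper column (depth z_c below the surface of column A) and equate Σ ρ_i t_i down to z_c; mantle fills any gap and the z_c terms cancel.
Column A: 2.21×2265 + 34.9×2754 + (z_c − 37.11)×3237
Column B: 1.07×0 + x×2760 + (z_c − 1.07 − 0 − x)×3237
The z_c×3237 term appears on both sides and cancels. Collect the known terms of each column as K = Σ(ρt)_known − 3237 × (depth of known layers): K_A = 101120.25 − 3237×37.11 = −19004.82; K_B = 0 − 3237×(1.07 + 0) = −3463.59.
Balance: K_A = K_B − x×(3237 − 2760), so x = (K_B − K_A)/(3237 − 2760) = 15541.2/477 = 32.6 km.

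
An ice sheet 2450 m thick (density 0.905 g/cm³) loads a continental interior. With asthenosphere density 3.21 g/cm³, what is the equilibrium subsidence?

By Archimedes' principle applied to the lithosphere: the ice load ρ_ice t is balanced by mantle displaced below, ρ_m s.
s = t ρ_ice / ρ_m = 2450 m × 0.905/3.21 = 691 m.

691 m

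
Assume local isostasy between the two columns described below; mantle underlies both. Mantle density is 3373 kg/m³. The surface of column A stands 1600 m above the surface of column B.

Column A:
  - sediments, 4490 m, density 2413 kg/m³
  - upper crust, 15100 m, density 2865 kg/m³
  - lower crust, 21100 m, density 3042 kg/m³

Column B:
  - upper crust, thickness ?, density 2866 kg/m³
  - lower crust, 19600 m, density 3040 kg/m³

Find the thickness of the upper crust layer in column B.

Take the compensation level at the base of the deeper column (depth z_c below the surface of column A) and equate Σ ρ_i t_i down to z_c; mantle fills any gap and the z_c terms cancel.
Column A: 4490×2413 + 15100×2865 + 21100×3042 + (z_c − 40690)×3373
Column B: 1600×0 + x×2866 + 19600×3040 + (z_c − 1600 − 19600 − x)×3373
The z_c×3373 term appears on both sides and cancels. Collect the known terms of each column as K = Σ(ρt)_known − 3373 × (depth of known layers): K_A = 118282070 − 3373×40690 = −18965300; K_B = 59584000 − 3373×(1600 + 19600) = −11923600.
Balance: K_A = K_B − x×(3373 − 2866), so x = (K_B − K_A)/(3373 − 2866) = 7041700/507 = 13900 m.

13900 m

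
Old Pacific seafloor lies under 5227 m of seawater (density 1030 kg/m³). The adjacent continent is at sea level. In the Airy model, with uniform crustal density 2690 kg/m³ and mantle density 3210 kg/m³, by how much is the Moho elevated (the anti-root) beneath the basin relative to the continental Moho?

By Archimedes' principle applied to the lithosphere: replacing crust with seawater at the top is compensated by replacing crust with mantle at the base: d (ρ_c − ρ_w) = a (ρ_m − ρ_c).
a = d (ρ_c − ρ_w)/(ρ_m − ρ_c) = 5227 m × 1660/520 = 16700 m.

16700 m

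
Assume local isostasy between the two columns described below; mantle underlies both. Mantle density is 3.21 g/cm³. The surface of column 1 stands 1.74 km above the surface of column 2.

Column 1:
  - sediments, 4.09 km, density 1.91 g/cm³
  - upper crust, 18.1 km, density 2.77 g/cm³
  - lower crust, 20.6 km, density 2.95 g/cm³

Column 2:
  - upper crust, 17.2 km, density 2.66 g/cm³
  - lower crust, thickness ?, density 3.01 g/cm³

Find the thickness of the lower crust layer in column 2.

18 km

Take the compensation level at the base of the deeper column (depth z_c below the surface of column 1) and equate Σ ρ_i t_i down to z_c; mantle fills any gap and the z_c terms cancel.
Column 1: 4.09×1.91 + 18.1×2.77 + 20.6×2.95 + (z_c − 42.79)×3.21
Column 2: 1.74×0 + 17.2×2.66 + x×3.01 + (z_c − 1.74 − 17.2 − x)×3.21
The z_c×3.21 term appears on both sides and cancels. Collect the known terms of each column as K = Σ(ρt)_known − 3.21 × (depth of known layers): K_1 = 118.7189 − 3.21×42.79 = −18.637; K_2 = 45.752 − 3.21×(1.74 + 17.2) = −15.0454.
Balance: K_1 = K_2 − x×(3.21 − 3.01), so x = (K_2 − K_1)/(3.21 − 3.01) = 3.5916/0.2 = 18 km.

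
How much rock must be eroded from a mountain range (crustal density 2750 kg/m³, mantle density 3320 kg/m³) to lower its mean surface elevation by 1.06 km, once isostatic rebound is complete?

Net drop Δ = e − u = e − e ρ_c/ρ_m = e (ρ_m − ρ_c)/ρ_m.
e = Δ ρ_m/(ρ_m − ρ_c) = 1.06 km × 3320/570 = 6.17 km.

6.17 km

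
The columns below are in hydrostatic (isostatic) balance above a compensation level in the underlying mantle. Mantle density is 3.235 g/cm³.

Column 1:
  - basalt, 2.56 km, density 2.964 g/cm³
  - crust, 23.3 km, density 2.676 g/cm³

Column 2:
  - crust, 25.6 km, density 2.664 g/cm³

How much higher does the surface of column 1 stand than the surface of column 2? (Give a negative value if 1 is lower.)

−0.278 km

For any compensation level in the mantle, the mantle terms cancel and isostasy reduces to e = (Σt_1 − Σt_2) − (Σ(ρt)_1 − Σ(ρt)_2) / ρ_m.
Σt_1 = 25.86 km; Σt_2 = 25.6 km; Σ(ρt)_1 = 69.93864; Σ(ρt)_2 = 68.1984 (in km·g/cm³).
e = (25.86 − 25.6) − (69.93864 − 68.1984) / 3.235 = −0.278 km.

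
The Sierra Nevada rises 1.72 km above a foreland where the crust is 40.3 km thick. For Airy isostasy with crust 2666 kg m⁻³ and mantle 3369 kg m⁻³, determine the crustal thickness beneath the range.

Root depth r = h ρ_c / (ρ_m − ρ_c) = 1.72 km × 2666 / 703 = 6.523 km.
Total thickness = T + h + r = 40.3 km + 1.72 km + 6.523 km = 48.5 km.

48.5 km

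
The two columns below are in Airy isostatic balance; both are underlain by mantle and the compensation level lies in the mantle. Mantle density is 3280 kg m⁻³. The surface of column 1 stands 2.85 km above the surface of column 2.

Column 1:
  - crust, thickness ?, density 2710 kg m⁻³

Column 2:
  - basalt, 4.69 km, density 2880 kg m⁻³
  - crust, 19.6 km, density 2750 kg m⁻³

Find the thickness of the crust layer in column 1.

37.9 km

Take the compensation level at the base of the deeper column (depth z_c below the surface of column 1) and equate Σ ρ_i t_i down to z_c; mantle fills any gap and the z_c terms cancel.
Column 1: x×2710 + (z_c − 0 − x)×3280
Column 2: 2.85×0 + 4.69×2880 + 19.6×2750 + (z_c − 2.85 − 24.29)×3280
The z_c×3280 term appears on both sides and cancels. Collect the known terms of each column as K = Σ(ρt)_known − 3280 × (depth of known layers): K_1 = 0 − 3280×0 = 0; K_2 = 67407.2 − 3280×(2.85 + 24.29) = −21612.
Balance: K_1 − x×(3280 − 2710) = K_2, so x = (K_1 − K_2)/(3280 − 2710) = 21612/570 = 37.9 km.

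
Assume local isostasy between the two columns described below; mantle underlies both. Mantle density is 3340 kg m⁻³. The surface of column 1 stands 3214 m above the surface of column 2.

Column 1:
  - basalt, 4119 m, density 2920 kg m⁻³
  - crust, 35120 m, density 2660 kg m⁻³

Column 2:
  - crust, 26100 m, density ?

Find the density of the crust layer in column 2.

2770 kg m⁻³

Take the compensation level at the base of the deeper column (depth z_c below the surface of column 1) and equate Σ ρ_i t_i down to z_c; mantle fills any gap and the z_c terms cancel.
Column 1: 4119×2920 + 35120×2660 + (z_c − 39239)×3340
Column 2: 3214×0 + 26100×ρ + (z_c − 3214 − 26100)×3340
The z_c×3340 term appears on both sides and cancels. Collect the known terms of each column as K = Σ(ρt)_known − 3340 × (depth of known layers): K_1 = 105446680 − 3340×39239 = −25611580; K_2 = 0 − 3340×(3214 + 26100) = −97908760.
Balance: K_1 = K_2 + 26100×ρ, so ρ = (K_1 − K_2)/26100 = 72297200/26100 = 2770 kg m⁻³.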